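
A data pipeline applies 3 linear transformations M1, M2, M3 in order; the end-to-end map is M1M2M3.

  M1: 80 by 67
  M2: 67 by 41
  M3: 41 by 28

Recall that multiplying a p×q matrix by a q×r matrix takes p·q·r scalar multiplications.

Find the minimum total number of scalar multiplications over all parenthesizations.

Order (M1(M2M3)): (M2M3): 67×41 by 41×28 → 67×28, cost 67·41·28 = 76916; (M1(M2M3)): 80×67 by 67×28 → 80×28, cost 80·67·28 = 150080; cumulative 226996. Total 226996.
Order ((M1M2)M3): (M1M2): 80×67 by 67×41 → 80×41, cost 80·67·41 = 219760; ((M1M2)M3): 80×41 by 41×28 → 80×28, cost 80·41·28 = 91840; cumulative 311600. Total 311600.
Minimum: 226996.

226996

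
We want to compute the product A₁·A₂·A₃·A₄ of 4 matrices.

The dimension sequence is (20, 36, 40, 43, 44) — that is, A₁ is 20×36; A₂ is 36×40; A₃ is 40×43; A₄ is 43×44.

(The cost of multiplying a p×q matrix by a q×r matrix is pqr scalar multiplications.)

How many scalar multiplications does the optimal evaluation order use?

Adjacent pairs: A₁A₂ = 20·36·40 = 28800; A₂A₃ = 36·40·43 = 61920; A₃A₄ = 40·43·44 = 75680.
Length 3: A₁..A₃: k=1: 0+61920+20·36·43=92880; k=2: 28800+0+20·40·43=63200 → min 63200 | A₂..A₄: k=2: 0+75680+36·40·44=139040; k=3: 61920+0+36·43·44=130032 → min 130032.
Length 4: A₁..A₄: k=1: 0+130032+20·36·44=161712; k=2: 28800+75680+20·40·44=139680; k=3: 63200+0+20·43·44=101040 → min 101040.
Optimal order: (((A₁·A₂)·A₃)·A₄) with cost 101040.

101040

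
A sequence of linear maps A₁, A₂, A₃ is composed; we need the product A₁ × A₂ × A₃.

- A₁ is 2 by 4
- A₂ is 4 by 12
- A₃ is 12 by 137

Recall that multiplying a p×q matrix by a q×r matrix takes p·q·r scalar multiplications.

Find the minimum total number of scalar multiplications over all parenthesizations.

3384

Order (A₁ × (A₂ × A₃)): (A₂ × A₃): 4×12 by 12×137 → 4×137, cost 4·12·137 = 6576; (A₁ × (A₂ × A₃)): 2×4 by 4×137 → 2×137, cost 2·4·137 = 1096; cumulative 7672. Total 7672.
Order ((A₁ × A₂) × A₃): (A₁ × A₂): 2×4 by 4×12 → 2×12, cost 2·4·12 = 96; ((A₁ × A₂) × A₃): 2×12 by 12×137 → 2×137, cost 2·12·137 = 3288; cumulative 3384. Total 3384.
Minimum: 3384.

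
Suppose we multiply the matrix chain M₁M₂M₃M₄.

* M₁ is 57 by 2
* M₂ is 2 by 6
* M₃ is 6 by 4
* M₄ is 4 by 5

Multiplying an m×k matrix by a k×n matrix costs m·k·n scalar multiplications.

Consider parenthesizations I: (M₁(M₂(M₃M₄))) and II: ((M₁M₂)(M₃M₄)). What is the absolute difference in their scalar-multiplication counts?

1764

Order I = (M₁(M₂(M₃M₄))): (M₃M₄): 6×4 by 4×5 → 6×5, cost 6·4·5 = 120; (M₂(M₃M₄)): 2×6 by 6×5 → 2×5, cost 2·6·5 = 60; cumulative 180; (M₁(M₂(M₃M₄))): 57×2 by 2×5 → 57×5, cost 57·2·5 = 570; cumulative 750. Total 750.
Order II = ((M₁M₂)(M₃M₄)): (M₁M₂): 57×2 by 2×6 → 57×6, cost 57·2·6 = 684; (M₃M₄): 6×4 by 4×5 → 6×5, cost 6·4·5 = 120; ((M₁M₂)(M₃M₄)): 57×6 by 6×5 → 57×5, cost 57·6·5 = 1710; cumulative 2514. Total 2514.
Difference: |750 − 2514| = 1764.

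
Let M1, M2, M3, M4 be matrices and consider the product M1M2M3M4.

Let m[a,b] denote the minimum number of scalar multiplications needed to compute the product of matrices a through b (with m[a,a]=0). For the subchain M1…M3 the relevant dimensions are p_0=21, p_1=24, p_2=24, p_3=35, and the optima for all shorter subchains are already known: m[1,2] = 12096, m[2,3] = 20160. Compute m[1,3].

29736

m[1,3] = min over k∈[1,2] of m[1,k]+m[k+1,3]+p_{0}·p_k·p_{3}.
k=1: 0 + 20160 + 21·24·35 = 37800; k=2: 12096 + 0 + 21·24·35 = 29736.
Minimum: 29736 at k=2.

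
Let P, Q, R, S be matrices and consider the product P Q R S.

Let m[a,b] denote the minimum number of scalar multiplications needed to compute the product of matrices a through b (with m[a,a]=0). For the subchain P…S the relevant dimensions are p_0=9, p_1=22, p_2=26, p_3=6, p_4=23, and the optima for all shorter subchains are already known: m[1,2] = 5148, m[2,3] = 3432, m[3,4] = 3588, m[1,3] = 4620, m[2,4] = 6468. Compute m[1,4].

5862

m[1,4] = min over k∈[1,3] of m[1,k]+m[k+1,4]+p_{0}·p_k·p_{4}.
k=1: 0 + 6468 + 9·22·23 = 11022; k=2: 5148 + 3588 + 9·26·23 = 14118; k=3: 4620 + 0 + 9·6·23 = 5862.
Minimum: 5862 at k=3.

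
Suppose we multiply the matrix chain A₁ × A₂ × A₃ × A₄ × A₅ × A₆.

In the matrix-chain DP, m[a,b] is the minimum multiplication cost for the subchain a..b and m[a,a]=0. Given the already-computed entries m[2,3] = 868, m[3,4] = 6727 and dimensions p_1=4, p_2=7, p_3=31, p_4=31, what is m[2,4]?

m[2,4] = min over k∈[2,3] of m[2,k]+m[k+1,4]+p_{1}·p_k·p_{4}.
k=2: 0 + 6727 + 4·7·31 = 7595; k=3: 868 + 0 + 4·31·31 = 4712.
Minimum: 4712 at k=3.

4712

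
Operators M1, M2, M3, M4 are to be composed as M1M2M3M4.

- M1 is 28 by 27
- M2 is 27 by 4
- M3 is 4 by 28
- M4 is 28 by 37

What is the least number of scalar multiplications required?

Adjacent pairs: M1M2 = 28·27·4 = 3024; M2M3 = 27·4·28 = 3024; M3M4 = 4·28·37 = 4144.
Length 3: M1..M3: k=1: 0+3024+28·27·28=24192; k=2: 3024+0+28·4·28=6160 → min 6160 | M2..M4: k=2: 0+4144+27·4·37=8140; k=3: 3024+0+27·28·37=30996 → min 8140.
Length 4: M1..M4: k=1: 0+8140+28·27·37=36112; k=2: 3024+4144+28·4·37=11312; k=3: 6160+0+28·28·37=35168 → min 11312.
Optimal order: ((M1M2)(M3M4)) with cost 11312.

11312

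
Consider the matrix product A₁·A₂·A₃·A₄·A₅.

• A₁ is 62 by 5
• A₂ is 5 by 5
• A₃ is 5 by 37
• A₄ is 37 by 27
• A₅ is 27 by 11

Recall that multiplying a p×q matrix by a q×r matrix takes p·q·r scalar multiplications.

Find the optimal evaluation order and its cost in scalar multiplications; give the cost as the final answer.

10165

Adjacent pairs: A₁A₂ = 62·5·5 = 1550; A₂A₃ = 5·5·37 = 925; A₃A₄ = 5·37·27 = 4995; A₄A₅ = 37·27·11 = 10989.
Length 3: A₁..A₃: k=1: 0+925+62·5·37=12395; k=2: 1550+0+62·5·37=13020 → min 12395 | A₂..A₄: k=2: 0+4995+5·5·27=5670; k=3: 925+0+5·37·27=5920 → min 5670 | A₃..A₅: k=3: 0+10989+5·37·11=13024; k=4: 4995+0+5·27·11=6480 → min 6480.
Length 4: A₁..A₄: k=1: 0+5670+62·5·27=14040; k=2: 1550+4995+62·5·27=14915; k=3: 12395+0+62·37·27=74333 → min 14040 | A₂..A₅: k=2: 0+6480+5·5·11=6755; k=3: 925+10989+5·37·11=13949; k=4: 5670+0+5·27·11=7155 → min 6755.
Length 5: A₁..A₅: k=1: 0+6755+62·5·11=10165; k=2: 1550+6480+62·5·11=11440; k=3: 12395+10989+62·37·11=48618; k=4: 14040+0+62·27·11=32454 → min 10165.
Optimal parenthesization: (A₁·(A₂·((A₃·A₄)·A₅))) with cost 10165.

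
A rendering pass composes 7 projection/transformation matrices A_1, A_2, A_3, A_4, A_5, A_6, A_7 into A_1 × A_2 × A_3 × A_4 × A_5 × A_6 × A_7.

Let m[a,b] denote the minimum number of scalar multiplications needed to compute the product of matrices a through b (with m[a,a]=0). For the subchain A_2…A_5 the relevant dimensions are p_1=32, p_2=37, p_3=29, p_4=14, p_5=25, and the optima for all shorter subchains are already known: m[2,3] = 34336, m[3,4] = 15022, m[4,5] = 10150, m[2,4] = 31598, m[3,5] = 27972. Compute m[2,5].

42798

m[2,5] = min over k∈[2,4] of m[2,k]+m[k+1,5]+p_{1}·p_k·p_{5}.
k=2: 0 + 27972 + 32·37·25 = 57572; k=3: 34336 + 10150 + 32·29·25 = 67686; k=4: 31598 + 0 + 32·14·25 = 42798.
Minimum: 42798 at k=4.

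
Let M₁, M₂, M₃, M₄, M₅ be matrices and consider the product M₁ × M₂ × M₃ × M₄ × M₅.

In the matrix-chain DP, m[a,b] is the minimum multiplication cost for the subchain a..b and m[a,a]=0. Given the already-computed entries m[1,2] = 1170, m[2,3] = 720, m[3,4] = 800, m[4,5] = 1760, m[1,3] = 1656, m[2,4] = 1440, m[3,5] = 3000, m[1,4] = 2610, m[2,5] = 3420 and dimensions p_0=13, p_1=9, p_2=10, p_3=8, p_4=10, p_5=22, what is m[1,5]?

5470

m[1,5] = min over k∈[1,4] of m[1,k]+m[k+1,5]+p_{0}·p_k·p_{5}.
k=1: 0 + 3420 + 13·9·22 = 5994; k=2: 1170 + 3000 + 13·10·22 = 7030; k=3: 1656 + 1760 + 13·8·22 = 5704; k=4: 2610 + 0 + 13·10·22 = 5470.
Minimum: 5470 at k=4.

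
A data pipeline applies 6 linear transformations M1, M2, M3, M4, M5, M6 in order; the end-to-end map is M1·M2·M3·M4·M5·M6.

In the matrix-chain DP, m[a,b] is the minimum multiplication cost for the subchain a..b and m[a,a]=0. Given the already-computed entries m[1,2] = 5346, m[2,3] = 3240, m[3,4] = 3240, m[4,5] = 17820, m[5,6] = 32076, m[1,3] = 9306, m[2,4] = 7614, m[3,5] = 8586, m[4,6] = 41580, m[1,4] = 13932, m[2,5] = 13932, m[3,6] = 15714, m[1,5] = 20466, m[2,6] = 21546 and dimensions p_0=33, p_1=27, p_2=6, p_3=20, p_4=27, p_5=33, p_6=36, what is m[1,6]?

28188

m[1,6] = min over k∈[1,5] of m[1,k]+m[k+1,6]+p_{0}·p_k·p_{6}.
k=1: 0 + 21546 + 33·27·36 = 53622; k=2: 5346 + 15714 + 33·6·36 = 28188; k=3: 9306 + 41580 + 33·20·36 = 74646; k=4: 13932 + 32076 + 33·27·36 = 78084; k=5: 20466 + 0 + 33·33·36 = 59670.
Minimum: 28188 at k=2.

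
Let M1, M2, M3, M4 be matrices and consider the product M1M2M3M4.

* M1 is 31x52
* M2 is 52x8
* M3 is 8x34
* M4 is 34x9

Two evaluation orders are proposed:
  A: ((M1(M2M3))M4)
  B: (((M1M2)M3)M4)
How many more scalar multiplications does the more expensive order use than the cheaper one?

47624

Order A = ((M1(M2M3))M4): (M2M3): 52×8 by 8×34 → 52×34, cost 52·8·34 = 14144; (M1(M2M3)): 31×52 by 52×34 → 31×34, cost 31·52·34 = 54808; cumulative 68952; ((M1(M2M3))M4): 31×34 by 34×9 → 31×9, cost 31·34·9 = 9486; cumulative 78438. Total 78438.
Order B = (((M1M2)M3)M4): (M1M2): 31×52 by 52×8 → 31×8, cost 31·52·8 = 12896; ((M1M2)M3): 31×8 by 8×34 → 31×34, cost 31·8·34 = 8432; cumulative 21328; (((M1M2)M3)M4): 31×34 by 34×9 → 31×9, cost 31·34·9 = 9486; cumulative 30814. Total 30814.
Difference: |78438 − 30814| = 47624.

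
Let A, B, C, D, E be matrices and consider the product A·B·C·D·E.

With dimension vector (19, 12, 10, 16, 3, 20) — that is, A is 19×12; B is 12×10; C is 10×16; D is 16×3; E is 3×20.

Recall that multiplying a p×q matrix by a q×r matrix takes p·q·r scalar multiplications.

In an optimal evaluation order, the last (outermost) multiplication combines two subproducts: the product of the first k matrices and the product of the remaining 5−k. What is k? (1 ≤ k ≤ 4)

Adjacent pairs: AB = 19·12·10 = 2280; BC = 12·10·16 = 1920; CD = 10·16·3 = 480; DE = 16·3·20 = 960.
Length 3: A..C: k=1: 0+1920+19·12·16=5568; k=2: 2280+0+19·10·16=5320 → min 5320 | B..D: k=2: 0+480+12·10·3=840; k=3: 1920+0+12·16·3=2496 → min 840 | C..E: k=3: 0+960+10·16·20=4160; k=4: 480+0+10·3·20=1080 → min 1080.
Length 4: A..D: k=1: 0+840+19·12·3=1524; k=2: 2280+480+19·10·3=3330; k=3: 5320+0+19·16·3=6232 → min 1524 | B..E: k=2: 0+1080+12·10·20=3480; k=3: 1920+960+12·16·20=6720; k=4: 840+0+12·3·20=1560 → min 1560.
Top-level splits: k=1: (A..A)·(B..E) → 0+1560+19·12·20 = 6120; k=2: (A..B)·(C..E) → 2280+1080+19·10·20 = 7160; k=3: (A..C)·(D..E) → 5320+960+19·16·20 = 12360; k=4: (A..D)·(E..E) → 1524+0+19·3·20 = 2664.
Best split is after D, i.e. k = 4.

4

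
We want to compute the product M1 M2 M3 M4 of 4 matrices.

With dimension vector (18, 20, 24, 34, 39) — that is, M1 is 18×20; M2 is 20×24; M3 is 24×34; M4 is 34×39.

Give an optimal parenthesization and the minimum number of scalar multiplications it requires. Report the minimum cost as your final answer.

47196

Adjacent pairs: M1M2 = 18·20·24 = 8640; M2M3 = 20·24·34 = 16320; M3M4 = 24·34·39 = 31824.
Length 3: M1..M3: k=1: 0+16320+18·20·34=28560; k=2: 8640+0+18·24·34=23328 → min 23328 | M2..M4: k=2: 0+31824+20·24·39=50544; k=3: 16320+0+20·34·39=42840 → min 42840.
Length 4: M1..M4: k=1: 0+42840+18·20·39=56880; k=2: 8640+31824+18·24·39=57312; k=3: 23328+0+18·34·39=47196 → min 47196.
Optimal parenthesization: (((M1 M2) M3) M4) with cost 47196.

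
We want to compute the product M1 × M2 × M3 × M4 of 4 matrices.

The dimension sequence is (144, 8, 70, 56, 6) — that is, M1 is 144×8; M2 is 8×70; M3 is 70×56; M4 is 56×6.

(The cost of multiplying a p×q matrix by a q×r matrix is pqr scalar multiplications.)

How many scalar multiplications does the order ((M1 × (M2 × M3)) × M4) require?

(M2 × M3): 8×70 by 70×56 → 8×56, cost 8·70·56 = 31360
(M1 × (M2 × M3)): 144×8 by 8×56 → 144×56, cost 144·8·56 = 64512; cumulative 95872
((M1 × (M2 × M3)) × M4): 144×56 by 56×6 → 144×6, cost 144·56·6 = 48384; cumulative 144256
Total: 144256 scalar multiplications.

144256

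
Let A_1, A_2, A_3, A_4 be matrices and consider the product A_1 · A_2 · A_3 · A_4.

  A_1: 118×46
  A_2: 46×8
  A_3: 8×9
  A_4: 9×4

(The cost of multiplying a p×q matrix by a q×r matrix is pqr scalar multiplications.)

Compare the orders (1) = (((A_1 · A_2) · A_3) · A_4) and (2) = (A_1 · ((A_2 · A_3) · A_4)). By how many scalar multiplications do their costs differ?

Order (1) = (((A_1 · A_2) · A_3) · A_4): (A_1 · A_2): 118×46 by 46×8 → 118×8, cost 118·46·8 = 43424; ((A_1 · A_2) · A_3): 118×8 by 8×9 → 118×9, cost 118·8·9 = 8496; cumulative 51920; (((A_1 · A_2) · A_3) · A_4): 118×9 by 9×4 → 118×4, cost 118·9·4 = 4248; cumulative 56168. Total 56168.
Order (2) = (A_1 · ((A_2 · A_3) · A_4)): (A_2 · A_3): 46×8 by 8×9 → 46×9, cost 46·8·9 = 3312; ((A_2 · A_3) · A_4): 46×9 by 9×4 → 46×4, cost 46·9·4 = 1656; cumulative 4968; (A_1 · ((A_2 · A_3) · A_4)): 118×46 by 46×4 → 118×4, cost 118·46·4 = 21712; cumulative 26680. Total 26680.
Difference: |56168 − 26680| = 29488.

29488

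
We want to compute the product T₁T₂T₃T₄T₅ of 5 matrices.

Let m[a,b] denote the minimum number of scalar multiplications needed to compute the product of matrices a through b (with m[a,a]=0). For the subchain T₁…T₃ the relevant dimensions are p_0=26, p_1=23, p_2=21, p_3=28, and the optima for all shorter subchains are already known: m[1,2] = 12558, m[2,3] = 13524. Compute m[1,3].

27846

m[1,3] = min over k∈[1,2] of m[1,k]+m[k+1,3]+p_{0}·p_k·p_{3}.
k=1: 0 + 13524 + 26·23·28 = 30268; k=2: 12558 + 0 + 26·21·28 = 27846.
Minimum: 27846 at k=2.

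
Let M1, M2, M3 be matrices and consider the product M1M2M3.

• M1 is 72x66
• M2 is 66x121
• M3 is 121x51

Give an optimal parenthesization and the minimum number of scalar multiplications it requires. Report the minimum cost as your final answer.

649638

(M1(M2M3)): cost 649638.
((M1M2)M3): cost 1019304.
Optimal: (M1(M2M3)) with cost 649638.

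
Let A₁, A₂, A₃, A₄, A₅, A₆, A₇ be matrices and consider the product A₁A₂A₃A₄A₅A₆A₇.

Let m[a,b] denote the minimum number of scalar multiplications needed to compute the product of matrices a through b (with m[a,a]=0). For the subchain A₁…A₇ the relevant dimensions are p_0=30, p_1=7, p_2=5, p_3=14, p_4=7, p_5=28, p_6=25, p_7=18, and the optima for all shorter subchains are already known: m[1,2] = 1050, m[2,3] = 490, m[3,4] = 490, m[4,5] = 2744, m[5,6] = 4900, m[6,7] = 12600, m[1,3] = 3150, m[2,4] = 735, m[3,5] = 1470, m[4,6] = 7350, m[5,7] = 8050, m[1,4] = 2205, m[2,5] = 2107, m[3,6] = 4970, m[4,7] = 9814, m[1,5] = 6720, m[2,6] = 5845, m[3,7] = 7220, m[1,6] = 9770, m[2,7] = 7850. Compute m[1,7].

10970

m[1,7] = min over k∈[1,6] of m[1,k]+m[k+1,7]+p_{0}·p_k·p_{7}.
k=1: 0 + 7850 + 30·7·18 = 11630; k=2: 1050 + 7220 + 30·5·18 = 10970; k=3: 3150 + 9814 + 30·14·18 = 20524; k=4: 2205 + 8050 + 30·7·18 = 14035; k=5: 6720 + 12600 + 30·28·18 = 34440; k=6: 9770 + 0 + 30·25·18 = 23270.
Minimum: 10970 at k=2.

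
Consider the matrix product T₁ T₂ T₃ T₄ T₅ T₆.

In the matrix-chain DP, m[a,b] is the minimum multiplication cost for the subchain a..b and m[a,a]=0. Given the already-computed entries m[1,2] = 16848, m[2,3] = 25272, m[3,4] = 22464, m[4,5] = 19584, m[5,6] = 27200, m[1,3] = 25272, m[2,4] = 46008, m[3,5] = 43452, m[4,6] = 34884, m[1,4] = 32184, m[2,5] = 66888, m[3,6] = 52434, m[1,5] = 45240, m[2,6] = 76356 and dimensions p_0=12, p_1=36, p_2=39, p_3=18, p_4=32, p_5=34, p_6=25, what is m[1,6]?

55440

m[1,6] = min over k∈[1,5] of m[1,k]+m[k+1,6]+p_{0}·p_k·p_{6}.
k=1: 0 + 76356 + 12·36·25 = 87156; k=2: 16848 + 52434 + 12·39·25 = 80982; k=3: 25272 + 34884 + 12·18·25 = 65556; k=4: 32184 + 27200 + 12·32·25 = 68984; k=5: 45240 + 0 + 12·34·25 = 55440.
Minimum: 55440 at k=5.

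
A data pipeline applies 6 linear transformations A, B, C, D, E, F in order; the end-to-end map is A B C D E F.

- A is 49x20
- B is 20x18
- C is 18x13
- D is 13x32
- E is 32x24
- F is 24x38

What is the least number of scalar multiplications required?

63466

Adjacent pairs: AB = 49·20·18 = 17640; BC = 20·18·13 = 4680; CD = 18·13·32 = 7488; DE = 13·32·24 = 9984; EF = 32·24·38 = 29184.
Length 3: A..C: k=1: 0+4680+49·20·13=17420; k=2: 17640+0+49·18·13=29106 → min 17420 | B..D: k=2: 0+7488+20·18·32=19008; k=3: 4680+0+20·13·32=13000 → min 13000 | C..E: k=3: 0+9984+18·13·24=15600; k=4: 7488+0+18·32·24=21312 → min 15600 | D..F: k=4: 0+29184+13·32·38=44992; k=5: 9984+0+13·24·38=21840 → min 21840.
Length 4: A..D: k=1: 0+13000+49·20·32=44360; k=2: 17640+7488+49·18·32=53352; k=3: 17420+0+49·13·32=37804 → min 37804 | B..E: k=2: 0+15600+20·18·24=24240; k=3: 4680+9984+20·13·24=20904; k=4: 13000+0+20·32·24=28360 → min 20904 | C..F: k=3: 0+21840+18·13·38=30732; k=4: 7488+29184+18·32·38=58560; k=5: 15600+0+18·24·38=32016 → min 30732.
Length 5: A..E: k=1: 0+20904+49·20·24=44424; k=2: 17640+15600+49·18·24=54408; k=3: 17420+9984+49·13·24=42692; k=4: 37804+0+49·32·24=75436 → min 42692 | B..F: k=2: 0+30732+20·18·38=44412; k=3: 4680+21840+20·13·38=36400; k=4: 13000+29184+20·32·38=66504; k=5: 20904+0+20·24·38=39144 → min 36400.
Length 6: A..F: k=1: 0+36400+49·20·38=73640; k=2: 17640+30732+49·18·38=81888; k=3: 17420+21840+49·13·38=63466; k=4: 37804+29184+49·32·38=126572; k=5: 42692+0+49·24·38=87380 → min 63466.
Optimal order: ((A (B C)) ((D E) F)) with cost 63466.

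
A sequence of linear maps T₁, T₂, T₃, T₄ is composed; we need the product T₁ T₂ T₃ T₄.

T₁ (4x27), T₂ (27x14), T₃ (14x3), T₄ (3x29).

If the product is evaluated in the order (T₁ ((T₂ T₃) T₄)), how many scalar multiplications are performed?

6615

(T₂ T₃): 27×14 by 14×3 → 27×3, cost 27·14·3 = 1134
((T₂ T₃) T₄): 27×3 by 3×29 → 27×29, cost 27·3·29 = 2349; cumulative 3483
(T₁ ((T₂ T₃) T₄)): 4×27 by 27×29 → 4×29, cost 4·27·29 = 3132; cumulative 6615
Total: 6615 scalar multiplications.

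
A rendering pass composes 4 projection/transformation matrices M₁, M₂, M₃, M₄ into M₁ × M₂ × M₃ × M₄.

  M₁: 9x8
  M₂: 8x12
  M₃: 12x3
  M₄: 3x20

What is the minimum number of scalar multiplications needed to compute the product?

1044

Adjacent pairs: M₁M₂ = 9·8·12 = 864; M₂M₃ = 8·12·3 = 288; M₃M₄ = 12·3·20 = 720.
Length 3: M₁..M₃: k=1: 0+288+9·8·3=504; k=2: 864+0+9·12·3=1188 → min 504 | M₂..M₄: k=2: 0+720+8·12·20=2640; k=3: 288+0+8·3·20=768 → min 768.
Length 4: M₁..M₄: k=1: 0+768+9·8·20=2208; k=2: 864+720+9·12·20=3744; k=3: 504+0+9·3·20=1044 → min 1044.
Optimal order: ((M₁ × (M₂ × M₃)) × M₄) with cost 1044.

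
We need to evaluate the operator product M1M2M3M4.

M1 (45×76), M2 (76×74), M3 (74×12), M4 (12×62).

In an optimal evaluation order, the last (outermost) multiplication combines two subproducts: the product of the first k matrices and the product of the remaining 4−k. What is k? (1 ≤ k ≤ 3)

3

Adjacent pairs: M1M2 = 45·76·74 = 253080; M2M3 = 76·74·12 = 67488; M3M4 = 74·12·62 = 55056.
Length 3: M1..M3: k=1: 0+67488+45·76·12=108528; k=2: 253080+0+45·74·12=293040 → min 108528 | M2..M4: k=2: 0+55056+76·74·62=403744; k=3: 67488+0+76·12·62=124032 → min 124032.
Top-level splits: k=1: (M1..M1)·(M2..M4) → 0+124032+45·76·62 = 336072; k=2: (M1..M2)·(M3..M4) → 253080+55056+45·74·62 = 514596; k=3: (M1..M3)·(M4..M4) → 108528+0+45·12·62 = 142008.
Best split is after M3, i.e. k = 3.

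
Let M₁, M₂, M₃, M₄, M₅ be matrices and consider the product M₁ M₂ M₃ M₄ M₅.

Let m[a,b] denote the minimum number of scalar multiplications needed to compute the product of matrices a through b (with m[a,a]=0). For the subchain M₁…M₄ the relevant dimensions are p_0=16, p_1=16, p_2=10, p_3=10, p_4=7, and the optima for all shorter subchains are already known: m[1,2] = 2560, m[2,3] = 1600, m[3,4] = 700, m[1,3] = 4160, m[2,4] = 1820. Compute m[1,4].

m[1,4] = min over k∈[1,3] of m[1,k]+m[k+1,4]+p_{0}·p_k·p_{4}.
k=1: 0 + 1820 + 16·16·7 = 3612; k=2: 2560 + 700 + 16·10·7 = 4380; k=3: 4160 + 0 + 16·10·7 = 5280.
Minimum: 3612 at k=1.

3612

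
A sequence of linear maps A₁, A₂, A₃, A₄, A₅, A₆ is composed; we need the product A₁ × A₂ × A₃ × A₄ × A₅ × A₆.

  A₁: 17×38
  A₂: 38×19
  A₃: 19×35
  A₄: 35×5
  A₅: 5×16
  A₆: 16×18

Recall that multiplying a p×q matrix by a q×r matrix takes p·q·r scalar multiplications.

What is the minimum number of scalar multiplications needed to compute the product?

13135

Adjacent pairs: A₁A₂ = 17·38·19 = 12274; A₂A₃ = 38·19·35 = 25270; A₃A₄ = 19·35·5 = 3325; A₄A₅ = 35·5·16 = 2800; A₅A₆ = 5·16·18 = 1440.
Length 3: A₁..A₃: k=1: 0+25270+17·38·35=47880; k=2: 12274+0+17·19·35=23579 → min 23579 | A₂..A₄: k=2: 0+3325+38·19·5=6935; k=3: 25270+0+38·35·5=31920 → min 6935 | A₃..A₅: k=3: 0+2800+19·35·16=13440; k=4: 3325+0+19·5·16=4845 → min 4845 | A₄..A₆: k=4: 0+1440+35·5·18=4590; k=5: 2800+0+35·16·18=12880 → min 4590.
Length 4: A₁..A₄: k=1: 0+6935+17·38·5=10165; k=2: 12274+3325+17·19·5=17214; k=3: 23579+0+17·35·5=26554 → min 10165 | A₂..A₅: k=2: 0+4845+38·19·16=16397; k=3: 25270+2800+38·35·16=49350; k=4: 6935+0+38·5·16=9975 → min 9975 | A₃..A₆: k=3: 0+4590+19·35·18=16560; k=4: 3325+1440+19·5·18=6475; k=5: 4845+0+19·16·18=10317 → min 6475.
Length 5: A₁..A₅: k=1: 0+9975+17·38·16=20311; k=2: 12274+4845+17·19·16=22287; k=3: 23579+2800+17·35·16=35899; k=4: 10165+0+17·5·16=11525 → min 11525 | A₂..A₆: k=2: 0+6475+38·19·18=19471; k=3: 25270+4590+38·35·18=53800; k=4: 6935+1440+38·5·18=11795; k=5: 9975+0+38·16·18=20919 → min 11795.
Length 6: A₁..A₆: k=1: 0+11795+17·38·18=23423; k=2: 12274+6475+17·19·18=24563; k=3: 23579+4590+17·35·18=38879; k=4: 10165+1440+17·5·18=13135; k=5: 11525+0+17·16·18=16421 → min 13135.
Optimal order: ((A₁ × (A₂ × (A₃ × A₄))) × (A₅ × A₆)) with cost 13135.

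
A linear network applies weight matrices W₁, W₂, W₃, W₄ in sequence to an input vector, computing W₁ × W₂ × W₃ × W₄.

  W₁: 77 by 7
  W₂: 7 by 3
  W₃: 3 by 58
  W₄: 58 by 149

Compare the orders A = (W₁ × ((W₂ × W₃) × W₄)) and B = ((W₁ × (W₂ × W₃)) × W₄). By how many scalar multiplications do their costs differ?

555891

Order A = (W₁ × ((W₂ × W₃) × W₄)): (W₂ × W₃): 7×3 by 3×58 → 7×58, cost 7·3·58 = 1218; ((W₂ × W₃) × W₄): 7×58 by 58×149 → 7×149, cost 7·58·149 = 60494; cumulative 61712; (W₁ × ((W₂ × W₃) × W₄)): 77×7 by 7×149 → 77×149, cost 77·7·149 = 80311; cumulative 142023. Total 142023.
Order B = ((W₁ × (W₂ × W₃)) × W₄): (W₂ × W₃): 7×3 by 3×58 → 7×58, cost 7·3·58 = 1218; (W₁ × (W₂ × W₃)): 77×7 by 7×58 → 77×58, cost 77·7·58 = 31262; cumulative 32480; ((W₁ × (W₂ × W₃)) × W₄): 77×58 by 58×149 → 77×149, cost 77·58·149 = 665434; cumulative 697914. Total 697914.
Difference: |142023 − 697914| = 555891.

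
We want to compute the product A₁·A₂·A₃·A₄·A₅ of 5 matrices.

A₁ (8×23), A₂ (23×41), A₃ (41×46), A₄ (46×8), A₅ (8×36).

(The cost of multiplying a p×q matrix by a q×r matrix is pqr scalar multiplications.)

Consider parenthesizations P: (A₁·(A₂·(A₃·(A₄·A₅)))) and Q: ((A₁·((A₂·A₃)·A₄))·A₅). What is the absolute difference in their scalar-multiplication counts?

66098

Order P = (A₁·(A₂·(A₃·(A₄·A₅)))): (A₄·A₅): 46×8 by 8×36 → 46×36, cost 46·8·36 = 13248; (A₃·(A₄·A₅)): 41×46 by 46×36 → 41×36, cost 41·46·36 = 67896; cumulative 81144; (A₂·(A₃·(A₄·A₅))): 23×41 by 41×36 → 23×36, cost 23·41·36 = 33948; cumulative 115092; (A₁·(A₂·(A₃·(A₄·A₅)))): 8×23 by 23×36 → 8×36, cost 8·23·36 = 6624; cumulative 121716. Total 121716.
Order Q = ((A₁·((A₂·A₃)·A₄))·A₅): (A₂·A₃): 23×41 by 41×46 → 23×46, cost 23·41·46 = 43378; ((A₂·A₃)·A₄): 23×46 by 46×8 → 23×8, cost 23·46·8 = 8464; cumulative 51842; (A₁·((A₂·A₃)·A₄)): 8×23 by 23×8 → 8×8, cost 8·23·8 = 1472; cumulative 53314; ((A₁·((A₂·A₃)·A₄))·A₅): 8×8 by 8×36 → 8×36, cost 8·8·36 = 2304; cumulative 55618. Total 55618.
Difference: |121716 − 55618| = 66098.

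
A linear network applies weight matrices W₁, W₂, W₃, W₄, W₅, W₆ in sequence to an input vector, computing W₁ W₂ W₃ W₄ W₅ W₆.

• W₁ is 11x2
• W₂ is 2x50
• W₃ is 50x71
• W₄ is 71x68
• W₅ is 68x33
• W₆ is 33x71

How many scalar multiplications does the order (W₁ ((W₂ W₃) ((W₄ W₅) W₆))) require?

344421

(W₂ W₃): 2×50 by 50×71 → 2×71, cost 2·50·71 = 7100
(W₄ W₅): 71×68 by 68×33 → 71×33, cost 71·68·33 = 159324
((W₄ W₅) W₆): 71×33 by 33×71 → 71×71, cost 71·33·71 = 166353; cumulative 325677
((W₂ W₃) ((W₄ W₅) W₆)): 2×71 by 71×71 → 2×71, cost 2·71·71 = 10082; cumulative 342859
(W₁ ((W₂ W₃) ((W₄ W₅) W₆))): 11×2 by 2×71 → 11×71, cost 11·2·71 = 1562; cumulative 344421
Total: 344421 scalar multiplications.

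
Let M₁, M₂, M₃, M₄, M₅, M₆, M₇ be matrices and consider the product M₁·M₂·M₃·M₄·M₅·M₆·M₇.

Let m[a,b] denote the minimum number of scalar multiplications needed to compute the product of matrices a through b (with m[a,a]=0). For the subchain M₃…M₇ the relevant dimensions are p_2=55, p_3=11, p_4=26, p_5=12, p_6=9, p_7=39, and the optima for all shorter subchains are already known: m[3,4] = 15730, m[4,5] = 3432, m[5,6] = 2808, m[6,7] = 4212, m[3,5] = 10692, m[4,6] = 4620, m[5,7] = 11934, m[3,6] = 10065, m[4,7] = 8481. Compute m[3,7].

m[3,7] = min over k∈[3,6] of m[3,k]+m[k+1,7]+p_{2}·p_k·p_{7}.
k=3: 0 + 8481 + 55·11·39 = 32076; k=4: 15730 + 11934 + 55·26·39 = 83434; k=5: 10692 + 4212 + 55·12·39 = 40644; k=6: 10065 + 0 + 55·9·39 = 29370.
Minimum: 29370 at k=6.

29370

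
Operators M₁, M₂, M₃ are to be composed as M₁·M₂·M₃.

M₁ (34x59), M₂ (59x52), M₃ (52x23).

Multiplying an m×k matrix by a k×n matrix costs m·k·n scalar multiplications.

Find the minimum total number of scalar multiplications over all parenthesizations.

116702

Order (M₁·(M₂·M₃)): (M₂·M₃): 59×52 by 52×23 → 59×23, cost 59·52·23 = 70564; (M₁·(M₂·M₃)): 34×59 by 59×23 → 34×23, cost 34·59·23 = 46138; cumulative 116702. Total 116702.
Order ((M₁·M₂)·M₃): (M₁·M₂): 34×59 by 59×52 → 34×52, cost 34·59·52 = 104312; ((M₁·M₂)·M₃): 34×52 by 52×23 → 34×23, cost 34·52·23 = 40664; cumulative 144976. Total 144976.
Minimum: 116702.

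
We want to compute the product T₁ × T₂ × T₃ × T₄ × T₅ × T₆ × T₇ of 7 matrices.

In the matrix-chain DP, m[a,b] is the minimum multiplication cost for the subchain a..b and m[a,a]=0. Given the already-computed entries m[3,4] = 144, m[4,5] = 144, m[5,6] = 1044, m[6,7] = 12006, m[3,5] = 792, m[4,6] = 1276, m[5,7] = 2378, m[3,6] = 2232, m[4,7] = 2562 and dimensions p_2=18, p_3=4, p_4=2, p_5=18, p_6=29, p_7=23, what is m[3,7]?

3350

m[3,7] = min over k∈[3,6] of m[3,k]+m[k+1,7]+p_{2}·p_k·p_{7}.
k=3: 0 + 2562 + 18·4·23 = 4218; k=4: 144 + 2378 + 18·2·23 = 3350; k=5: 792 + 12006 + 18·18·23 = 20250; k=6: 2232 + 0 + 18·29·23 = 14238.
Minimum: 3350 at k=4.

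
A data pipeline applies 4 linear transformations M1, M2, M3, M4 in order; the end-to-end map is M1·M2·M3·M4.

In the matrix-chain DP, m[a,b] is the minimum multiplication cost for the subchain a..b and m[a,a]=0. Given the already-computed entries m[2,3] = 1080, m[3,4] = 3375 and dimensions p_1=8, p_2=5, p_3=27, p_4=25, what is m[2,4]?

4375

m[2,4] = min over k∈[2,3] of m[2,k]+m[k+1,4]+p_{1}·p_k·p_{4}.
k=2: 0 + 3375 + 8·5·25 = 4375; k=3: 1080 + 0 + 8·27·25 = 6480.
Minimum: 4375 at k=2.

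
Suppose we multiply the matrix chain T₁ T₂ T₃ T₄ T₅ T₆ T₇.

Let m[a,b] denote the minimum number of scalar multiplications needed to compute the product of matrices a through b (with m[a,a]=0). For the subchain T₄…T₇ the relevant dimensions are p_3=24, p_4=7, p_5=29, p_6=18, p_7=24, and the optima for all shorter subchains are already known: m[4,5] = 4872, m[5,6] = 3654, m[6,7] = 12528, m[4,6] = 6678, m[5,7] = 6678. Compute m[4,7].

10710

m[4,7] = min over k∈[4,6] of m[4,k]+m[k+1,7]+p_{3}·p_k·p_{7}.
k=4: 0 + 6678 + 24·7·24 = 10710; k=5: 4872 + 12528 + 24·29·24 = 34104; k=6: 6678 + 0 + 24·18·24 = 17046.
Minimum: 10710 at k=4.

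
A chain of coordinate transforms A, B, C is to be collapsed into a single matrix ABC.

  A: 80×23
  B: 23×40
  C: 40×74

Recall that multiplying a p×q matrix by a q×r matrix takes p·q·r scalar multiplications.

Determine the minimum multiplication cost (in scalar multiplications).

204240

Order (A(BC)): (BC): 23×40 by 40×74 → 23×74, cost 23·40·74 = 68080; (A(BC)): 80×23 by 23×74 → 80×74, cost 80·23·74 = 136160; cumulative 204240. Total 204240.
Order ((AB)C): (AB): 80×23 by 23×40 → 80×40, cost 80·23·40 = 73600; ((AB)C): 80×40 by 40×74 → 80×74, cost 80·40·74 = 236800; cumulative 310400. Total 310400.
Minimum: 204240.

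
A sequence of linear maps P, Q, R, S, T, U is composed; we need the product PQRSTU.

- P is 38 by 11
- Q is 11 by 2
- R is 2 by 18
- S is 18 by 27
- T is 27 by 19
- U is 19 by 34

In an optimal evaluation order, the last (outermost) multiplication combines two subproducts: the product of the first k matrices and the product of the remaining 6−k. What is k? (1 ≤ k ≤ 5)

2

Adjacent pairs: PQ = 38·11·2 = 836; QR = 11·2·18 = 396; RS = 2·18·27 = 972; ST = 18·27·19 = 9234; TU = 27·19·34 = 17442.
Length 3: P..R: k=1: 0+396+38·11·18=7920; k=2: 836+0+38·2·18=2204 → min 2204 | Q..S: k=2: 0+972+11·2·27=1566; k=3: 396+0+11·18·27=5742 → min 1566 | R..T: k=3: 0+9234+2·18·19=9918; k=4: 972+0+2·27·19=1998 → min 1998 | S..U: k=4: 0+17442+18·27·34=33966; k=5: 9234+0+18·19·34=20862 → min 20862.
Length 4: P..S: k=1: 0+1566+38·11·27=12852; k=2: 836+972+38·2·27=3860; k=3: 2204+0+38·18·27=20672 → min 3860 | Q..T: k=2: 0+1998+11·2·19=2416; k=3: 396+9234+11·18·19=13392; k=4: 1566+0+11·27·19=7209 → min 2416 | R..U: k=3: 0+20862+2·18·34=22086; k=4: 972+17442+2·27·34=20250; k=5: 1998+0+2·19·34=3290 → min 3290.
Length 5: P..T: k=1: 0+2416+38·11·19=10358; k=2: 836+1998+38·2·19=4278; k=3: 2204+9234+38·18·19=24434; k=4: 3860+0+38·27·19=23354 → min 4278 | Q..U: k=2: 0+3290+11·2·34=4038; k=3: 396+20862+11·18·34=27990; k=4: 1566+17442+11·27·34=29106; k=5: 2416+0+11·19·34=9522 → min 4038.
Top-level splits: k=1: (P..P)·(Q..U) → 0+4038+38·11·34 = 18250; k=2: (P..Q)·(R..U) → 836+3290+38·2·34 = 6710; k=3: (P..R)·(S..U) → 2204+20862+38·18·34 = 46322; k=4: (P..S)·(T..U) → 3860+17442+38·27·34 = 56186; k=5: (P..T)·(U..U) → 4278+0+38·19·34 = 28826.
Best split is after Q, i.e. k = 2.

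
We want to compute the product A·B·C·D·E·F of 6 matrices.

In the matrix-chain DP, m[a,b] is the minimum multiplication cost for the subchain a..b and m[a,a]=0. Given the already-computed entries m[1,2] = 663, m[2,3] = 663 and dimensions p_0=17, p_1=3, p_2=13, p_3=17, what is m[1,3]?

m[1,3] = min over k∈[1,2] of m[1,k]+m[k+1,3]+p_{0}·p_k·p_{3}.
k=1: 0 + 663 + 17·3·17 = 1530; k=2: 663 + 0 + 17·13·17 = 4420.
Minimum: 1530 at k=1.

1530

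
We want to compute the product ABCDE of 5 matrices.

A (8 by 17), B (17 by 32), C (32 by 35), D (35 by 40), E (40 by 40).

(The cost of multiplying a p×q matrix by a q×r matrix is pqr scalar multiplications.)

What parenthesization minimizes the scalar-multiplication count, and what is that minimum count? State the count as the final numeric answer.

37312

Adjacent pairs: AB = 8·17·32 = 4352; BC = 17·32·35 = 19040; CD = 32·35·40 = 44800; DE = 35·40·40 = 56000.
Length 3: A..C: k=1: 0+19040+8·17·35=23800; k=2: 4352+0+8·32·35=13312 → min 13312 | B..D: k=2: 0+44800+17·32·40=66560; k=3: 19040+0+17·35·40=42840 → min 42840 | C..E: k=3: 0+56000+32·35·40=100800; k=4: 44800+0+32·40·40=96000 → min 96000.
Length 4: A..D: k=1: 0+42840+8·17·40=48280; k=2: 4352+44800+8·32·40=59392; k=3: 13312+0+8·35·40=24512 → min 24512 | B..E: k=2: 0+96000+17·32·40=117760; k=3: 19040+56000+17·35·40=98840; k=4: 42840+0+17·40·40=70040 → min 70040.
Length 5: A..E: k=1: 0+70040+8·17·40=75480; k=2: 4352+96000+8·32·40=110592; k=3: 13312+56000+8·35·40=80512; k=4: 24512+0+8·40·40=37312 → min 37312.
Optimal parenthesization: ((((AB)C)D)E) with cost 37312.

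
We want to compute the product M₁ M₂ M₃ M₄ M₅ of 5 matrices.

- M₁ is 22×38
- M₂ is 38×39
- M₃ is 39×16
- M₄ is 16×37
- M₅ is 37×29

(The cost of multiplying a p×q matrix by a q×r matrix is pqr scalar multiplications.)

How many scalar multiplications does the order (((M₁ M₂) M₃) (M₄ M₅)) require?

73708

(M₁ M₂): 22×38 by 38×39 → 22×39, cost 22·38·39 = 32604
((M₁ M₂) M₃): 22×39 by 39×16 → 22×16, cost 22·39·16 = 13728; cumulative 46332
(M₄ M₅): 16×37 by 37×29 → 16×29, cost 16·37·29 = 17168
(((M₁ M₂) M₃) (M₄ M₅)): 22×16 by 16×29 → 22×29, cost 22·16·29 = 10208; cumulative 73708
Total: 73708 scalar multiplications.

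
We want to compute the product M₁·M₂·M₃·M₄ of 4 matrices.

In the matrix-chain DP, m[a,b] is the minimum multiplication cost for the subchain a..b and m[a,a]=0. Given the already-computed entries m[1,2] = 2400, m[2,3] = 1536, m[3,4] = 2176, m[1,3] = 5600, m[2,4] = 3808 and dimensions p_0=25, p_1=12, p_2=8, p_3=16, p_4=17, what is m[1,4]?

m[1,4] = min over k∈[1,3] of m[1,k]+m[k+1,4]+p_{0}·p_k·p_{4}.
k=1: 0 + 3808 + 25·12·17 = 8908; k=2: 2400 + 2176 + 25·8·17 = 7976; k=3: 5600 + 0 + 25·16·17 = 12400.
Minimum: 7976 at k=2.

7976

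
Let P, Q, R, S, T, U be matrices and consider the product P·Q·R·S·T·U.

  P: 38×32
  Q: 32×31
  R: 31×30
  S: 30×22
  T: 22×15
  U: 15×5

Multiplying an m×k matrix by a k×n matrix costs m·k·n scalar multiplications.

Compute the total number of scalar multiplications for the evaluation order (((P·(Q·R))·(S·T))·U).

96090

(Q·R): 32×31 by 31×30 → 32×30, cost 32·31·30 = 29760
(P·(Q·R)): 38×32 by 32×30 → 38×30, cost 38·32·30 = 36480; cumulative 66240
(S·T): 30×22 by 22×15 → 30×15, cost 30·22·15 = 9900
((P·(Q·R))·(S·T)): 38×30 by 30×15 → 38×15, cost 38·30·15 = 17100; cumulative 93240
(((P·(Q·R))·(S·T))·U): 38×15 by 15×5 → 38×5, cost 38·15·5 = 2850; cumulative 96090
Total: 96090 scalar multiplications.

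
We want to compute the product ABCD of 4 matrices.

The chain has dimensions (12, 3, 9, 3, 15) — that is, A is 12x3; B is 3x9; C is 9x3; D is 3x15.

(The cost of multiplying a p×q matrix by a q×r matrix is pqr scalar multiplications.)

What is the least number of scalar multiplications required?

729

Adjacent pairs: AB = 12·3·9 = 324; BC = 3·9·3 = 81; CD = 9·3·15 = 405.
Length 3: A..C: k=1: 0+81+12·3·3=189; k=2: 324+0+12·9·3=648 → min 189 | B..D: k=2: 0+405+3·9·15=810; k=3: 81+0+3·3·15=216 → min 216.
Length 4: A..D: k=1: 0+216+12·3·15=756; k=2: 324+405+12·9·15=2349; k=3: 189+0+12·3·15=729 → min 729.
Optimal order: ((A(BC))D) with cost 729.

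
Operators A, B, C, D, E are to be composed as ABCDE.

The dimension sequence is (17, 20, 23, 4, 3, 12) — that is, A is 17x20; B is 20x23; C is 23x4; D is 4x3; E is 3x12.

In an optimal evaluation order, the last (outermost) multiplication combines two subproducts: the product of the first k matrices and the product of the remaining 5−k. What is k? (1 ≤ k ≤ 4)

4

Adjacent pairs: AB = 17·20·23 = 7820; BC = 20·23·4 = 1840; CD = 23·4·3 = 276; DE = 4·3·12 = 144.
Length 3: A..C: k=1: 0+1840+17·20·4=3200; k=2: 7820+0+17·23·4=9384 → min 3200 | B..D: k=2: 0+276+20·23·3=1656; k=3: 1840+0+20·4·3=2080 → min 1656 | C..E: k=3: 0+144+23·4·12=1248; k=4: 276+0+23·3·12=1104 → min 1104.
Length 4: A..D: k=1: 0+1656+17·20·3=2676; k=2: 7820+276+17·23·3=9269; k=3: 3200+0+17·4·3=3404 → min 2676 | B..E: k=2: 0+1104+20·23·12=6624; k=3: 1840+144+20·4·12=2944; k=4: 1656+0+20·3·12=2376 → min 2376.
Top-level splits: k=1: (A..A)·(B..E) → 0+2376+17·20·12 = 6456; k=2: (A..B)·(C..E) → 7820+1104+17·23·12 = 13616; k=3: (A..C)·(D..E) → 3200+144+17·4·12 = 4160; k=4: (A..D)·(E..E) → 2676+0+17·3·12 = 3288.
Best split is after D, i.e. k = 4.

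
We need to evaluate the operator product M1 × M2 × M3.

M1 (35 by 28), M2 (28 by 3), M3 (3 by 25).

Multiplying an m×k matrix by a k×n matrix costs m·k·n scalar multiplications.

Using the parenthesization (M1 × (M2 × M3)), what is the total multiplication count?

(M2 × M3): 28×3 by 3×25 → 28×25, cost 28·3·25 = 2100
(M1 × (M2 × M3)): 35×28 by 28×25 → 35×25, cost 35·28·25 = 24500; cumulative 26600
Total: 26600 scalar multiplications.

26600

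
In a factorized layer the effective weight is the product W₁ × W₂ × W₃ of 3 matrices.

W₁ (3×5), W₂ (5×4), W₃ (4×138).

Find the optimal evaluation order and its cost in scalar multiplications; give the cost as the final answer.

(W₁ × (W₂ × W₃)): cost 4830.
((W₁ × W₂) × W₃): cost 1716.
Optimal: ((W₁ × W₂) × W₃) with cost 1716.

1716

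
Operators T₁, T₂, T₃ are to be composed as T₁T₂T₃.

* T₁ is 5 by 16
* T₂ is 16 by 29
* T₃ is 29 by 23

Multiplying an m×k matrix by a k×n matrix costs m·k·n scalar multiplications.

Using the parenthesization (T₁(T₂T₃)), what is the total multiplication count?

12512

(T₂T₃): 16×29 by 29×23 → 16×23, cost 16·29·23 = 10672
(T₁(T₂T₃)): 5×16 by 16×23 → 5×23, cost 5·16·23 = 1840; cumulative 12512
Total: 12512 scalar multiplications.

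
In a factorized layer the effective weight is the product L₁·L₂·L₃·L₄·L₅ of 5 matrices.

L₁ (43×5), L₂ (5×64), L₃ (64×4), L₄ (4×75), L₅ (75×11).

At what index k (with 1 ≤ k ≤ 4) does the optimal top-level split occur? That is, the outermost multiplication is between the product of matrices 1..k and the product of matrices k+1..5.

Adjacent pairs: L₁L₂ = 43·5·64 = 13760; L₂L₃ = 5·64·4 = 1280; L₃L₄ = 64·4·75 = 19200; L₄L₅ = 4·75·11 = 3300.
Length 3: L₁..L₃: k=1: 0+1280+43·5·4=2140; k=2: 13760+0+43·64·4=24768 → min 2140 | L₂..L₄: k=2: 0+19200+5·64·75=43200; k=3: 1280+0+5·4·75=2780 → min 2780 | L₃..L₅: k=3: 0+3300+64·4·11=6116; k=4: 19200+0+64·75·11=72000 → min 6116.
Length 4: L₁..L₄: k=1: 0+2780+43·5·75=18905; k=2: 13760+19200+43·64·75=239360; k=3: 2140+0+43·4·75=15040 → min 15040 | L₂..L₅: k=2: 0+6116+5·64·11=9636; k=3: 1280+3300+5·4·11=4800; k=4: 2780+0+5·75·11=6905 → min 4800.
Top-level splits: k=1: (L₁..L₁)·(L₂..L₅) → 0+4800+43·5·11 = 7165; k=2: (L₁..L₂)·(L₃..L₅) → 13760+6116+43·64·11 = 50148; k=3: (L₁..L₃)·(L₄..L₅) → 2140+3300+43·4·11 = 7332; k=4: (L₁..L₄)·(L₅..L₅) → 15040+0+43·75·11 = 50515.
Best split is after L₁, i.e. k = 1.

1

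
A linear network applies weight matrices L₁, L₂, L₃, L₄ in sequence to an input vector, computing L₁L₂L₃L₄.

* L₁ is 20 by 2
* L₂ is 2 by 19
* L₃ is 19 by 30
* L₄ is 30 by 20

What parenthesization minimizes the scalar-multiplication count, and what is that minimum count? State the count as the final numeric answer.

Adjacent pairs: L₁L₂ = 20·2·19 = 760; L₂L₃ = 2·19·30 = 1140; L₃L₄ = 19·30·20 = 11400.
Length 3: L₁..L₃: k=1: 0+1140+20·2·30=2340; k=2: 760+0+20·19·30=12160 → min 2340 | L₂..L₄: k=2: 0+11400+2·19·20=12160; k=3: 1140+0+2·30·20=2340 → min 2340.
Length 4: L₁..L₄: k=1: 0+2340+20·2·20=3140; k=2: 760+11400+20·19·20=19760; k=3: 2340+0+20·30·20=14340 → min 3140.
Optimal parenthesization: (L₁((L₂L₃)L₄)) with cost 3140.

3140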